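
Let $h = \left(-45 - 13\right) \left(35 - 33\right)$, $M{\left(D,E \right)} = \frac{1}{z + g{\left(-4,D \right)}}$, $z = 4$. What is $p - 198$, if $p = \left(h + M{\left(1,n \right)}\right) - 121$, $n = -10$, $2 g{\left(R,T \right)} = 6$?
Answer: $- \frac{3044}{7} \approx -434.86$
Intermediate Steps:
$g{\left(R,T \right)} = 3$ ($g{\left(R,T \right)} = \frac{1}{2} \cdot 6 = 3$)
$M{\left(D,E \right)} = \frac{1}{7}$ ($M{\left(D,E \right)} = \frac{1}{4 + 3} = \frac{1}{7}$)
$h = -116$ ($h = \left(-58\right) 2 = -116$)
$p = - \frac{1658}{7}$ ($p = \left(-116 + \frac{1}{7}\right) - 121 = - \frac{811}{7} - 121 = - \frac{1658}{7} \approx -236.86$)
$p - 198 = - \frac{1658}{7} - 198 = - \frac{3044}{7}$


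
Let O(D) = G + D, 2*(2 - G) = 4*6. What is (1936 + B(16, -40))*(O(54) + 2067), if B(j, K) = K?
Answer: 4002456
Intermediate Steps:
G = -10 (G = 2 - 2*6 = 2 - 1/2*24 = 2 - 12 = -10)
O(D) = -10 + D
(1936 + B(16, -40))*(O(54) + 2067) = (1936 - 40)*((-10 + 54) + 2067) = 1896*(44 + 2067) = 1896*2111 = 4002456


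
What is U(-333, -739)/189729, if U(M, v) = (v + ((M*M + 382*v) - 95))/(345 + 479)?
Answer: -172243/156336696 ≈ -0.0011017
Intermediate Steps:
U(M, v) = -95/824 + M²/824 + 383*v/824 (U(M, v) = (v + ((M² + 382*v) - 95))/824 = (v + (-95 + M² + 382*v))*(1/824) = (-95 + M² + 383*v)*(1/824) = -95/824 + M²/824 + 383*v/824)
U(-333, -739)/189729 = (-95/824 + (1/824)*(-333)² + (383/824)*(-739))/189729 = (-95/824 + (1/824)*110889 - 283037/824)*(1/189729) = (-95/824 + 110889/824 - 283037/824)*(1/189729) = -172243/824*1/189729 = -172243/156336696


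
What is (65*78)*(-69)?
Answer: -349830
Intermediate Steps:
(65*78)*(-69) = 5070*(-69) = -349830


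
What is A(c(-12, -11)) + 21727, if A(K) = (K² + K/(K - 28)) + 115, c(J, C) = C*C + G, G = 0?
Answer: 3393040/93 ≈ 36484.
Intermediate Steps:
c(J, C) = C² (c(J, C) = C*C + 0 = C² + 0 = C²)
A(K) = 115 + K² + K/(-28 + K) (A(K) = (K² + K/(-28 + K)) + 115 = 115 + K² + K/(-28 + K))
A(c(-12, -11)) + 21727 = (-3220 + ((-11)²)³ - 28*((-11)²)² + 116*(-11)²)/(-28 + (-11)²) + 21727 = (-3220 + 121³ - 28*121² + 116*121)/(-28 + 121) + 21727 = (-3220 + 1771561 - 28*14641 + 14036)/93 + 21727 = (-3220 + 1771561 - 409948 + 14036)/93 + 21727 = (1/93)*1372429 + 21727 = 1372429/93 + 21727 = 3393040/93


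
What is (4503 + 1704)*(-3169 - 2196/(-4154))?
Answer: -40847739405/2077 ≈ -1.9667e+7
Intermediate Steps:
(4503 + 1704)*(-3169 - 2196/(-4154)) = 6207*(-3169 - 2196*(-1/4154)) = 6207*(-3169 + 1098/2077) = 6207*(-6580915/2077) = -40847739405/2077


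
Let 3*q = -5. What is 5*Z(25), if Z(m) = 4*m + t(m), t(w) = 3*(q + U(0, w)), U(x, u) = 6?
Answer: 565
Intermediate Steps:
q = -5/3 (q = (⅓)*(-5) = -5/3 ≈ -1.6667)
t(w) = 13 (t(w) = 3*(-5/3 + 6) = 3*(13/3) = 13)
Z(m) = 13 + 4*m (Z(m) = 4*m + 13 = 13 + 4*m)
5*Z(25) = 5*(13 + 4*25) = 5*(13 + 100) = 5*113 = 565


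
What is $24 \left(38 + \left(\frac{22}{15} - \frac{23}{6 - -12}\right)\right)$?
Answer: $\frac{13748}{15} \approx 916.53$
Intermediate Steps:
$24 \left(38 + \left(\frac{22}{15} - \frac{23}{6 - -12}\right)\right) = 24 \left(38 + \left(22 \cdot \frac{1}{15} - \frac{23}{6 + 12}\right)\right) = 24 \left(38 + \left(\frac{22}{15} - \frac{23}{18}\right)\right) = 24 \left(38 + \frac{17}{90}\right) = 24 \cdot \frac{3437}{90} = \frac{13748}{15}$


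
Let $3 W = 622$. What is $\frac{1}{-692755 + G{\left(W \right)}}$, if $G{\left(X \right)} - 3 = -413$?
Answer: $- \frac{1}{693165} \approx -1.4427 \cdot 10^{-6}$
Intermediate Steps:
$W = \frac{622}{3}$ ($W = \frac{1}{3} \cdot 622 = \frac{622}{3} \approx 207.33$)
$G{\left(X \right)} = -410$ ($G{\left(X \right)} = 3 - 413 = -410$)
$\frac{1}{-692755 + G{\left(W \right)}} = \frac{1}{-692755 - 410} = \frac{1}{-693165} = - \frac{1}{693165}$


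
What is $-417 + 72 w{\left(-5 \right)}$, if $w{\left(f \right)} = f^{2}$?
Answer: $1383$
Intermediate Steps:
$-417 + 72 w{\left(-5 \right)} = -417 + 72 \left(-5\right)^{2} = -417 + 72 \cdot 25 = -417 + 1800 = 1383$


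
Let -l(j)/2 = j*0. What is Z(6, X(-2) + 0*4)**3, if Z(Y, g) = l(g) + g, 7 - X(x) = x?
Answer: 729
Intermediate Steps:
l(j) = 0 (l(j) = -2*j*0 = -2*0 = 0)
X(x) = 7 - x
Z(Y, g) = g (Z(Y, g) = 0 + g = g)
Z(6, X(-2) + 0*4)**3 = ((7 - 1*(-2)) + 0*4)**3 = ((7 + 2) + 0)**3 = (9 + 0)**3 = 9**3 = 729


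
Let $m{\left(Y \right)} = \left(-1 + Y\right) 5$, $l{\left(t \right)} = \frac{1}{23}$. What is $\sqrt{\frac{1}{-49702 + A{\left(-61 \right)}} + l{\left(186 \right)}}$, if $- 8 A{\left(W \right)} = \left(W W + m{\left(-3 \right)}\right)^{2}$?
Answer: $\frac{\sqrt{507704327464967}}{108061797} \approx 0.20851$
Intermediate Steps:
$l{\left(t \right)} = \frac{1}{23}$
$m{\left(Y \right)} = -5 + 5 Y$
$A{\left(W \right)} = - \frac{\left(-20 + W^{2}\right)^{2}}{8}$ ($A{\left(W \right)} = - \frac{\left(W W + \left(-5 + 5 \left(-3\right)\right)\right)^{2}}{8} = - \frac{\left(W^{2} - 20\right)^{2}}{8} = - \frac{\left(-20 + W^{2}\right)^{2}}{8}$)
$\sqrt{\frac{1}{-49702 + A{\left(-61 \right)}} + l{\left(186 \right)}} = \sqrt{\frac{1}{-49702 - \frac{\left(-20 + \left(-61\right)^{2}\right)^{2}}{8}} + \frac{1}{23}} = \sqrt{\frac{1}{-49702 - \frac{\left(-20 + 3721\right)^{2}}{8}} + \frac{1}{23}} = \sqrt{\frac{1}{-49702 - \frac{3701^{2}}{8}} + \frac{1}{23}} = \sqrt{\frac{1}{-49702 - \frac{13697401}{8}} + \frac{1}{23}} = \sqrt{\frac{1}{- \frac{14095017}{8}} + \frac{1}{23}} = \sqrt{- \frac{8}{14095017} + \frac{1}{23}} = \sqrt{\frac{14094833}{324185391}} = \frac{\sqrt{507704327464967}}{108061797}$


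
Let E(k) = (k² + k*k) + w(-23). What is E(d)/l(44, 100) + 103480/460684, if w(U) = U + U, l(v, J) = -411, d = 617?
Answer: -87672735202/47335281 ≈ -1852.2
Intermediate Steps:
w(U) = 2*U
E(k) = -46 + 2*k² (E(k) = (k² + k*k) + 2*(-23) = (k² + k²) - 46 = 2*k² - 46 = -46 + 2*k²)
E(d)/l(44, 100) + 103480/460684 = (-46 + 2*617²)/(-411) + 103480/460684 = (-46 + 2*380689)*(-1/411) + 103480*(1/460684) = (-46 + 761378)*(-1/411) + 25870/115171 = 761332*(-1/411) + 25870/115171 = -761332/411 + 25870/115171 = -87672735202/47335281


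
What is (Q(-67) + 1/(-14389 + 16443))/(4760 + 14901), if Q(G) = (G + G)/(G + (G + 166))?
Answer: -68801/323069552 ≈ -0.00021296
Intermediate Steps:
Q(G) = 2*G/(166 + 2*G) (Q(G) = (2*G)/(G + (166 + G)) = (2*G)/(166 + 2*G) = 2*G/(166 + 2*G))
(Q(-67) + 1/(-14389 + 16443))/(4760 + 14901) = (-67/(83 - 67) + 1/(-14389 + 16443))/(4760 + 14901) = (-67/16 + 1/2054)/19661 = (-67*1/16 + 1/2054)*(1/19661) = (-67/16 + 1/2054)*(1/19661) = -68801/16432*1/19661 = -68801/323069552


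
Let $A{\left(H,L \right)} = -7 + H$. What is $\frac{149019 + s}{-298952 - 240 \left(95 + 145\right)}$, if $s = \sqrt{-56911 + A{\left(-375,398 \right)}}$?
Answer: $- \frac{149019}{356552} - \frac{i \sqrt{57293}}{356552} \approx -0.41794 - 0.00067132 i$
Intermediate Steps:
$s = i \sqrt{57293}$ ($s = \sqrt{-56911 - 382} = \sqrt{-57293} = i \sqrt{57293} \approx 239.36 i$)
$\frac{149019 + s}{-298952 - 240 \left(95 + 145\right)} = \frac{149019 + i \sqrt{57293}}{-298952 - 240 \left(95 + 145\right)} = \frac{149019 + i \sqrt{57293}}{-298952 - 57600} = \frac{149019 + i \sqrt{57293}}{-356552} = \left(149019 + i \sqrt{57293}\right) \left(- \frac{1}{356552}\right) = - \frac{149019}{356552} - \frac{i \sqrt{57293}}{356552}$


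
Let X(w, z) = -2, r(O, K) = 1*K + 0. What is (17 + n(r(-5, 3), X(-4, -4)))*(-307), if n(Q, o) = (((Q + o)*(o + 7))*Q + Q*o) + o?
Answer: -7368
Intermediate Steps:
r(O, K) = K (r(O, K) = K + 0 = K)
n(Q, o) = o + Q*o + Q*(7 + o)*(Q + o) (n(Q, o) = (((Q + o)*(7 + o))*Q + Q*o) + o = (((7 + o)*(Q + o))*Q + Q*o) + o = (Q*(7 + o)*(Q + o) + Q*o) + o = (Q*o + Q*(7 + o)*(Q + o)) + o = o + Q*o + Q*(7 + o)*(Q + o))
(17 + n(r(-5, 3), X(-4, -4)))*(-307) = (17 + (-2 + 7*3² + 3*(-2)² - 2*3² + 8*3*(-2)))*(-307) = (17 + (-2 + 7*9 + 3*4 - 2*9 - 48))*(-307) = (17 + (-2 + 63 + 12 - 18 - 48))*(-307) = (17 + 7)*(-307) = 24*(-307) = -7368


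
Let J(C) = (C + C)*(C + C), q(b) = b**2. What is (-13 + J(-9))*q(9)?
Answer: 25191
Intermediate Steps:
J(C) = 4*C**2 (J(C) = (2*C)*(2*C) = 4*C**2)
(-13 + J(-9))*q(9) = (-13 + 4*(-9)**2)*9**2 = (-13 + 4*81)*81 = (-13 + 324)*81 = 311*81 = 25191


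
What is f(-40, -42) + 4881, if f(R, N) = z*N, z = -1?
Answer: 4923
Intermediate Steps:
f(R, N) = -N
f(-40, -42) + 4881 = -1*(-42) + 4881 = 42 + 4881 = 4923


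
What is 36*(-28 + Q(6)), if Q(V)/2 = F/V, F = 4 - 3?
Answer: -996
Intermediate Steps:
F = 1
Q(V) = 2/V (Q(V) = 2*(1/V) = 2/V)
36*(-28 + Q(6)) = 36*(-28 + 2/6) = 36*(-28 + 2*(⅙)) = 36*(-28 + ⅓) = 36*(-83/3) = -996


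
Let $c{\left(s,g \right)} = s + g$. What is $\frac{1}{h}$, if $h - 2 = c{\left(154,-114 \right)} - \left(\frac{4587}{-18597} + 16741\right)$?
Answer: $- \frac{6199}{103515572} \approx -5.9885 \cdot 10^{-5}$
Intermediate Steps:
$c{\left(s,g \right)} = g + s$
$h = - \frac{103515572}{6199}$ ($h = 2 + \left(\left(-114 + 154\right) - \left(\frac{4587}{-18597} + 16741\right)\right) = 2 + \left(40 - \left(4587 \left(- \frac{1}{18597}\right) + 16741\right)\right) = 2 + \left(40 - \left(- \frac{1529}{6199} + 16741\right)\right) = 2 + \left(40 - \frac{103775930}{6199}\right) = 2 - \frac{103527970}{6199} = - \frac{103515572}{6199} \approx -16699.0$)
$\frac{1}{h} = \frac{1}{- \frac{103515572}{6199}} = - \frac{6199}{103515572}$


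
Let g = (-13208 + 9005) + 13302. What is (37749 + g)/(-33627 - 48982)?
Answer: -46848/82609 ≈ -0.56711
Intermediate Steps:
g = 9099 (g = -4203 + 13302 = 9099)
(37749 + g)/(-33627 - 48982) = (37749 + 9099)/(-33627 - 48982) = 46848/(-82609) = 46848*(-1/82609) = -46848/82609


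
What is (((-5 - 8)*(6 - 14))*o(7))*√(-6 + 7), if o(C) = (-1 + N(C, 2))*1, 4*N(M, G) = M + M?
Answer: 260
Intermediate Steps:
N(M, G) = M/2 (N(M, G) = (M + M)/4 = (2*M)/4 = M/2)
o(C) = -1 + C/2 (o(C) = (-1 + C/2)*1 = -1 + C/2)
(((-5 - 8)*(6 - 14))*o(7))*√(-6 + 7) = (((-5 - 8)*(6 - 14))*(-1 + (½)*7))*√(-6 + 7) = ((-13*(-8))*(-1 + 7/2))*√1 = (104*(5/2))*1 = 260*1 = 260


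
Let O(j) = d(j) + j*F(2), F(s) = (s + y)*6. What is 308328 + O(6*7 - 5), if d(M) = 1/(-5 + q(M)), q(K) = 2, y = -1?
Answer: 925649/3 ≈ 3.0855e+5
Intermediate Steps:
F(s) = -6 + 6*s (F(s) = (s - 1)*6 = (-1 + s)*6 = -6 + 6*s)
d(M) = -1/3 (d(M) = 1/(-5 + 2) = 1/(-3) = -1/3)
O(j) = -1/3 + 6*j (O(j) = -1/3 + j*(-6 + 6*2) = -1/3 + j*(-6 + 12) = -1/3 + j*6 = -1/3 + 6*j)
308328 + O(6*7 - 5) = 308328 + (-1/3 + 6*(6*7 - 5)) = 308328 + (-1/3 + 6*(42 - 5)) = 308328 + (-1/3 + 6*37) = 308328 + (-1/3 + 222) = 308328 + 665/3 = 925649/3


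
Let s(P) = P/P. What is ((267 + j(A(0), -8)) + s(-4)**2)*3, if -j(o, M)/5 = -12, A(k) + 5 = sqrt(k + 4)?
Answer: 984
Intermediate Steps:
A(k) = -5 + sqrt(4 + k) (A(k) = -5 + sqrt(k + 4) = -5 + sqrt(4 + k))
j(o, M) = 60 (j(o, M) = -5*(-12) = 60)
s(P) = 1
((267 + j(A(0), -8)) + s(-4)**2)*3 = ((267 + 60) + 1**2)*3 = (327 + 1)*3 = 328*3 = 984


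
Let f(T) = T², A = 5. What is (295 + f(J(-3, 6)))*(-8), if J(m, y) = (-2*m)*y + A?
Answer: -15808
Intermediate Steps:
J(m, y) = 5 - 2*m*y (J(m, y) = (-2*m)*y + 5 = -2*m*y + 5 = 5 - 2*m*y)
(295 + f(J(-3, 6)))*(-8) = (295 + (5 - 2*(-3)*6)²)*(-8) = (295 + (5 + 36)²)*(-8) = (295 + 41²)*(-8) = (295 + 1681)*(-8) = 1976*(-8) = -15808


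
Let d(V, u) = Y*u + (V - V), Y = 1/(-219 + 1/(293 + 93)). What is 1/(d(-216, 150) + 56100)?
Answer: 84533/4742243400 ≈ 1.7826e-5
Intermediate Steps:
Y = -386/84533 (Y = 1/(-219 + 1/386) = 1/(-84533/386) = -386/84533 ≈ -0.0045663)
d(V, u) = -386*u/84533 (d(V, u) = -386*u/84533 + (V - V) = -386*u/84533 + 0 = -386*u/84533)
1/(d(-216, 150) + 56100) = 1/(-386/84533*150 + 56100) = 1/(-57900/84533 + 56100) = 1/(4742243400/84533) = 84533/4742243400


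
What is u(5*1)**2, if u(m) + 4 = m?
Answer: 1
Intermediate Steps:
u(m) = -4 + m
u(5*1)**2 = (-4 + 5*1)**2 = (-4 + 5)**2 = 1**2 = 1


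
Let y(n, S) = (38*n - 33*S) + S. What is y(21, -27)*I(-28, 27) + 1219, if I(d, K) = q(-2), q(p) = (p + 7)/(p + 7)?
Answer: 2881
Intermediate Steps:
q(p) = 1 (q(p) = (7 + p)/(7 + p) = 1)
I(d, K) = 1
y(n, S) = -32*S + 38*n (y(n, S) = (-33*S + 38*n) + S = -32*S + 38*n)
y(21, -27)*I(-28, 27) + 1219 = (-32*(-27) + 38*21)*1 + 1219 = (864 + 798)*1 + 1219 = 1662*1 + 1219 = 1662 + 1219 = 2881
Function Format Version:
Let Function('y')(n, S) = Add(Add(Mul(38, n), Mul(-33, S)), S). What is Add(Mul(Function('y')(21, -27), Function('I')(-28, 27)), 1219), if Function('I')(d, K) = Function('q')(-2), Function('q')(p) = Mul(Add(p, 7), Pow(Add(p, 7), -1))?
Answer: 2881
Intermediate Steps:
Function('q')(p) = 1 (Function('q')(p) = Mul(Add(7, p), Pow(Add(7, p), -1)) = 1)
Function('I')(d, K) = 1
Function('y')(n, S) = Add(Mul(-32, S), Mul(38, n)) (Function('y')(n, S) = Add(Add(Mul(-33, S), Mul(38, n)), S) = Add(Mul(-32, S), Mul(38, n)))
Add(Mul(Function('y')(21, -27), Function('I')(-28, 27)), 1219) = Add(Mul(Add(Mul(-32, -27), Mul(38, 21)), 1), 1219) = Add(Mul(Add(864, 798), 1), 1219) = Add(Mul(1662, 1), 1219) = Add(1662, 1219) = 2881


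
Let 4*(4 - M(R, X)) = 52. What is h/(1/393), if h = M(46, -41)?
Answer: -3537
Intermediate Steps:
M(R, X) = -9 (M(R, X) = 4 - ¼*52 = 4 - 13 = -9)
h = -9
h/(1/393) = -9/(1/393) = -9/1/393 = -9*393 = -3537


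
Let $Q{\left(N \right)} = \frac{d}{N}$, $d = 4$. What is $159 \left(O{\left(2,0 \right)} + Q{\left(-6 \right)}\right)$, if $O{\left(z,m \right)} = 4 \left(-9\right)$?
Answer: $-5830$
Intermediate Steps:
$Q{\left(N \right)} = \frac{4}{N}$
$O{\left(z,m \right)} = -36$
$159 \left(O{\left(2,0 \right)} + Q{\left(-6 \right)}\right) = 159 \left(-36 + \frac{4}{-6}\right) = 159 \left(-36 + 4 \left(- \frac{1}{6}\right)\right) = 159 \left(-36 - \frac{2}{3}\right) = 159 \left(- \frac{110}{3}\right) = -5830$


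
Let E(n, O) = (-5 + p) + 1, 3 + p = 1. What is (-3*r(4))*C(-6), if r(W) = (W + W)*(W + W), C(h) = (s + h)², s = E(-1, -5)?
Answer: -27648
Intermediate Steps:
p = -2 (p = -3 + 1 = -2)
E(n, O) = -6 (E(n, O) = (-5 - 2) + 1 = -7 + 1 = -6)
s = -6
C(h) = (-6 + h)²
r(W) = 4*W² (r(W) = (2*W)*(2*W) = 4*W²)
(-3*r(4))*C(-6) = (-12*4²)*(-6 - 6)² = -12*16*(-12)² = -3*64*144 = -192*144 = -27648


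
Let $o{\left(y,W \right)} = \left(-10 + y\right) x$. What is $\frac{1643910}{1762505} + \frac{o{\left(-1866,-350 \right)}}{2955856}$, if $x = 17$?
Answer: $\frac{240147571375}{260485548964} \approx 0.92192$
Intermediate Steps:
$o{\left(y,W \right)} = -170 + 17 y$ ($o{\left(y,W \right)} = \left(-10 + y\right) 17 = -170 + 17 y$)
$\frac{1643910}{1762505} + \frac{o{\left(-1866,-350 \right)}}{2955856} = \frac{1643910}{1762505} + \frac{-170 + 17 \left(-1866\right)}{2955856} = 1643910 \cdot \frac{1}{1762505} + \left(-170 - 31722\right) \frac{1}{2955856} = \frac{328782}{352501} - \frac{7973}{738964} = \frac{240147571375}{260485548964}$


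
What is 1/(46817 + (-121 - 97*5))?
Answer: 1/46211 ≈ 2.1640e-5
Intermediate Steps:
1/(46817 + (-121 - 97*5)) = 1/(46817 + (-121 - 485)) = 1/(46817 - 606) = 1/46211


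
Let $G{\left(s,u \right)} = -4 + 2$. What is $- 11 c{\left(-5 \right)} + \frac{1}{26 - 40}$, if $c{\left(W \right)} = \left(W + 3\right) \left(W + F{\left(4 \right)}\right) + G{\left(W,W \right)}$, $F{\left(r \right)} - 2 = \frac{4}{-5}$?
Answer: $- \frac{4317}{70} \approx -61.671$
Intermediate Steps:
$F{\left(r \right)} = \frac{6}{5}$ ($F{\left(r \right)} = 2 + \frac{4}{-5} = 2 + 4 \left(- \frac{1}{5}\right) = 2 - \frac{4}{5} = \frac{6}{5}$)
$G{\left(s,u \right)} = -2$
$c{\left(W \right)} = -2 + \left(3 + W\right) \left(\frac{6}{5} + W\right)$ ($c{\left(W \right)} = \left(W + 3\right) \left(W + \frac{6}{5}\right) - 2 = \left(3 + W\right) \left(\frac{6}{5} + W\right) - 2 = -2 + \left(3 + W\right) \left(\frac{6}{5} + W\right)$)
$- 11 c{\left(-5 \right)} + \frac{1}{26 - 40} = - 11 \left(\frac{8}{5} + \left(-5\right)^{2} + \frac{21}{5} \left(-5\right)\right) + \frac{1}{26 - 40} = - 11 \left(\frac{8}{5} + 25 - 21\right) + \frac{1}{-14} = \left(-11\right) \frac{28}{5} - \frac{1}{14} = - \frac{308}{5} - \frac{1}{14} = - \frac{4317}{70}$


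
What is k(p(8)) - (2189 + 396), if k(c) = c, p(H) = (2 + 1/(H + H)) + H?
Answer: -41199/16 ≈ -2574.9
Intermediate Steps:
p(H) = 2 + H + 1/(2*H) (p(H) = (2 + 1/(2*H)) + H = 2 + H + 1/(2*H))
k(p(8)) - (2189 + 396) = (2 + 8 + (½)/8) - (2189 + 396) = (2 + 8 + (½)*(⅛)) - 1*2585 = (2 + 8 + 1/16) - 2585 = 161/16 - 2585 = -41199/16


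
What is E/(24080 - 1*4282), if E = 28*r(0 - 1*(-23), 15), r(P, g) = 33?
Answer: 462/9899 ≈ 0.046671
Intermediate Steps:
E = 924 (E = 28*33 = 924)
E/(24080 - 1*4282) = 924/(24080 - 1*4282) = 924/(24080 - 4282) = 924/19798 = 924*(1/19798) = 462/9899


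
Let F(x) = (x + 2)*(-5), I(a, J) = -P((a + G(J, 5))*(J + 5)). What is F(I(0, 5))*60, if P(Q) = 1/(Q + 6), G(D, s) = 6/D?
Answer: -1750/3 ≈ -583.33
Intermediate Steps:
P(Q) = 1/(6 + Q)
I(a, J) = -1/(6 + (5 + J)*(a + 6/J)) (I(a, J) = -1/(6 + (a + 6/J)*(J + 5)) = -1/(6 + (a + 6/J)*(5 + J)) = -1/(6 + (5 + J)*(a + 6/J)))
F(x) = -10 - 5*x (F(x) = (2 + x)*(-5) = -10 - 5*x)
F(I(0, 5))*60 = (-10 - (-5)*5/(30 + 6*5 + 5*(6 + 5*0 + 5*0)))*60 = (-10 - (-5)*5/(30 + 30 + 5*(6 + 0 + 0)))*60 = (-10 - (-5)*5/(30 + 30 + 5*6))*60 = (-10 - (-5)*5/(30 + 30 + 30))*60 = (-10 - (-5)*5/90)*60 = (-10 - 5*(-1/18))*60 = (-10 + 5/18)*60 = -175/18*60 = -1750/3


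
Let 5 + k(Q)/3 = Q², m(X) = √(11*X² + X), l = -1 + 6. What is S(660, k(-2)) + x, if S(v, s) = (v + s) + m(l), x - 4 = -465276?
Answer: -464615 + 2*√70 ≈ -4.6460e+5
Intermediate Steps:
x = -465272 (x = 4 - 465276 = -465272)
l = 5
m(X) = √(X + 11*X²)
k(Q) = -15 + 3*Q²
S(v, s) = s + v + 2*√70 (S(v, s) = (v + s) + √(5*(1 + 11*5)) = (s + v) + √(5*(1 + 55)) = (s + v) + √(5*56) = (s + v) + √280 = (s + v) + 2*√70 = s + v + 2*√70)
S(660, k(-2)) + x = ((-15 + 3*(-2)²) + 660 + 2*√70) - 465272 = ((-15 + 3*4) + 660 + 2*√70) - 465272 = ((-15 + 12) + 660 + 2*√70) - 465272 = (-3 + 660 + 2*√70) - 465272 = (657 + 2*√70) - 465272 = -464615 + 2*√70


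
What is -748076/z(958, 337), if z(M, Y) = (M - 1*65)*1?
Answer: -748076/893 ≈ -837.71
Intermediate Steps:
z(M, Y) = -65 + M (z(M, Y) = (M - 65)*1 = (-65 + M)*1 = -65 + M)
-748076/z(958, 337) = -748076/(-65 + 958) = -748076/893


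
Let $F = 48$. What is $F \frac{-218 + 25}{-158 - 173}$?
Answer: $\frac{9264}{331} \approx 27.988$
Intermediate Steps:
$F \frac{-218 + 25}{-158 - 173} = 48 \frac{-218 + 25}{-158 - 173} = 48 \left(- \frac{193}{-331}\right) = 48 \left(\left(-193\right) \left(- \frac{1}{331}\right)\right) = 48 \cdot \frac{193}{331} = \frac{9264}{331}$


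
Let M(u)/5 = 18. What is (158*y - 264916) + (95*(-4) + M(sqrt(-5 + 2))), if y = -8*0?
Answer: -265206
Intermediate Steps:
M(u) = 90 (M(u) = 5*18 = 90)
y = 0
(158*y - 264916) + (95*(-4) + M(sqrt(-5 + 2))) = (158*0 - 264916) + (95*(-4) + 90) = (0 - 264916) + (-380 + 90) = -264916 - 290 = -265206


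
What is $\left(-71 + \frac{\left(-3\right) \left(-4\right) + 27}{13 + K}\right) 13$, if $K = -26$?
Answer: $-962$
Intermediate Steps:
$\left(-71 + \frac{\left(-3\right) \left(-4\right) + 27}{13 + K}\right) 13 = \left(-71 + \frac{\left(-3\right) \left(-4\right) + 27}{13 - 26}\right) 13 = \left(-71 + \frac{12 + 27}{-13}\right) 13 = \left(-71 + 39 \left(- \frac{1}{13}\right)\right) 13 = \left(-71 - 3\right) 13 = \left(-74\right) 13 = -962$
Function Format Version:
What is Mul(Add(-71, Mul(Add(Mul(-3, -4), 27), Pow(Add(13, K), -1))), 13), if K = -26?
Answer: -962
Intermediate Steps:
Mul(Add(-71, Mul(Add(Mul(-3, -4), 27), Pow(Add(13, K), -1))), 13) = Mul(Add(-71, Mul(Add(Mul(-3, -4), 27), Pow(Add(13, -26), -1))), 13) = Mul(Add(-71, Mul(Add(12, 27), Pow(-13, -1))), 13) = Mul(Add(-71, Mul(39, Rational(-1, 13))), 13) = Mul(Add(-71, -3), 13) = Mul(-74, 13) = -962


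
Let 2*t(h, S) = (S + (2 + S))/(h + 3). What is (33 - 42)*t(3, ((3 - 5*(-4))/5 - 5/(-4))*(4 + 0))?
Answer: -183/5 ≈ -36.600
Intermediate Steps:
t(h, S) = (2 + 2*S)/(2*(3 + h)) (t(h, S) = ((S + (2 + S))/(h + 3))/2 = ((2 + 2*S)/(3 + h))/2 = (2 + 2*S)/(2*(3 + h)))
(33 - 42)*t(3, ((3 - 5*(-4))/5 - 5/(-4))*(4 + 0)) = (33 - 42)*((1 + ((3 - 5*(-4))/5 - 5/(-4))*(4 + 0))/(3 + 3)) = -9*(1 + ((3 + 20)*(⅕) - 5*(-¼))*4)/6 = -3*(1 + (23*(⅕) + 5/4)*4)/2 = -3*(1 + (23/5 + 5/4)*4)/2 = -3*(1 + (117/20)*4)/2 = -3*(1 + 117/5)/2 = -3*122/(2*5) = -9*61/15 = -183/5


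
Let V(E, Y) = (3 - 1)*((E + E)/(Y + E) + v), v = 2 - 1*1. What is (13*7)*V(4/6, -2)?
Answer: 0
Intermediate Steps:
v = 1 (v = 2 - 1 = 1)
V(E, Y) = 2 + 4*E/(E + Y) (V(E, Y) = (3 - 1)*((E + E)/(Y + E) + 1) = 2*((2*E)/(E + Y) + 1) = 2*(2*E/(E + Y) + 1) = 2*(1 + 2*E/(E + Y)) = 2 + 4*E/(E + Y))
(13*7)*V(4/6, -2) = (13*7)*(2*(-2 + 3*(4/6))/(4/6 - 2)) = 91*(2*(-2 + 3*(4*(⅙)))/(4*(⅙) - 2)) = 91*(2*(-2 + 3*(⅔))/(⅔ - 2)) = 91*(2*(-2 + 2)/(-4/3)) = 91*(2*(-¾)*0) = 91*0 = 0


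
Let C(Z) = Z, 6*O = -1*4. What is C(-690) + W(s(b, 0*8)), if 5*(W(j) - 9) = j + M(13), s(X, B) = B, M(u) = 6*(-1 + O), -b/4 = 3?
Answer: -683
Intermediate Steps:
b = -12 (b = -4*3 = -12)
O = -⅔ (O = (-1*4)/6 = (⅙)*(-4) = -⅔ ≈ -0.66667)
M(u) = -10 (M(u) = 6*(-1 - ⅔) = 6*(-5/3) = -10)
W(j) = 7 + j/5 (W(j) = 9 + (j - 10)/5 = 9 + (-10 + j)/5 = 9 + (-2 + j/5) = 7 + j/5)
C(-690) + W(s(b, 0*8)) = -690 + (7 + (0*8)/5) = -690 + (7 + (⅕)*0) = -690 + (7 + 0) = -690 + 7 = -683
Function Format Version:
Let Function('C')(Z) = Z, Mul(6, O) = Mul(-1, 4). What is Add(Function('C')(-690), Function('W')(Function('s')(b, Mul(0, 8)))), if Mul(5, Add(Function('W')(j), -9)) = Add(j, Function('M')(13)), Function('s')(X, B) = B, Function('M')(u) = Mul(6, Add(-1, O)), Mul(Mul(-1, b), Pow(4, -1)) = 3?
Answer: -683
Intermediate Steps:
b = -12 (b = Mul(-4, 3) = -12)
O = Rational(-2, 3) (O = Mul(Rational(1, 6), Mul(-1, 4)) = Mul(Rational(1, 6), -4) = Rational(-2, 3) ≈ -0.66667)
Function('M')(u) = -10 (Function('M')(u) = Mul(6, Add(-1, Rational(-2, 3))) = Mul(6, Rational(-5, 3)) = -10)
Function('W')(j) = Add(7, Mul(Rational(1, 5), j)) (Function('W')(j) = Add(9, Mul(Rational(1, 5), Add(j, -10))) = Add(9, Mul(Rational(1, 5), Add(-10, j))) = Add(9, Add(-2, Mul(Rational(1, 5), j))) = Add(7, Mul(Rational(1, 5), j)))
Add(Function('C')(-690), Function('W')(Function('s')(b, Mul(0, 8)))) = Add(-690, Add(7, Mul(Rational(1, 5), Mul(0, 8)))) = Add(-690, Add(7, Mul(Rational(1, 5), 0))) = Add(-690, Add(7, 0)) = Add(-690, 7) = -683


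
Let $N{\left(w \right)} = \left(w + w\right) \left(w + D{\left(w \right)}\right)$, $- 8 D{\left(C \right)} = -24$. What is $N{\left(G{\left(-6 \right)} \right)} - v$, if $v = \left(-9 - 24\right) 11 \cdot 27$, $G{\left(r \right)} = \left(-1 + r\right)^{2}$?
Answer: $14897$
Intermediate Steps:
$D{\left(C \right)} = 3$ ($D{\left(C \right)} = \left(- \frac{1}{8}\right) \left(-24\right) = 3$)
$v = -9801$ ($v = \left(-9 - 24\right) 11 \cdot 27 = \left(-33\right) 11 \cdot 27 = \left(-363\right) 27 = -9801$)
$N{\left(w \right)} = 2 w \left(3 + w\right)$ ($N{\left(w \right)} = \left(w + w\right) \left(w + 3\right) = 2 w \left(3 + w\right)$)
$N{\left(G{\left(-6 \right)} \right)} - v = 2 \left(-1 - 6\right)^{2} \left(3 + \left(-1 - 6\right)^{2}\right) - -9801 = 2 \left(-7\right)^{2} \left(3 + \left(-7\right)^{2}\right) + 9801 = 2 \cdot 49 \left(3 + 49\right) + 9801 = 2 \cdot 49 \cdot 52 + 9801 = 5096 + 9801 = 14897$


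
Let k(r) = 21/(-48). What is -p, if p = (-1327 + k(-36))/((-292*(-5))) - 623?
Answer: 14574519/23360 ≈ 623.91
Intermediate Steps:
k(r) = -7/16 (k(r) = 21*(-1/48) = -7/16)
p = -14574519/23360 (p = (-1327 - 7/16)/((-292*(-5))) - 623 = -21239/16/1460 - 623 = -21239/16*1/1460 - 623 = -21239/23360 - 623 = -14574519/23360 ≈ -623.91)
-p = -1*(-14574519/23360) = 14574519/23360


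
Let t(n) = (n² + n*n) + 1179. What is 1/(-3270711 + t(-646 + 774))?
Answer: -1/3236764 ≈ -3.0895e-7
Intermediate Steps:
t(n) = 1179 + 2*n² (t(n) = (n² + n²) + 1179 = 2*n² + 1179 = 1179 + 2*n²)
1/(-3270711 + t(-646 + 774)) = 1/(-3270711 + (1179 + 2*(-646 + 774)²)) = 1/(-3270711 + (1179 + 2*128²)) = 1/(-3270711 + (1179 + 2*16384)) = 1/(-3270711 + (1179 + 32768)) = 1/(-3270711 + 33947) = 1/(-3236764) = -1/3236764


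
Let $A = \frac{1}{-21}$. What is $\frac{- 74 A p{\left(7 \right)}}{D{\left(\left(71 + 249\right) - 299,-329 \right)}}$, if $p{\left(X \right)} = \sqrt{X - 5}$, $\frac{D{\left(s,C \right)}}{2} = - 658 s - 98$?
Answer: $- \frac{37 \sqrt{2}}{292236} \approx -0.00017905$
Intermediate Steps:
$D{\left(s,C \right)} = -196 - 1316 s$ ($D{\left(s,C \right)} = 2 \left(- 658 s - 98\right) = 2 \left(-98 - 658 s\right) = -196 - 1316 s$)
$p{\left(X \right)} = \sqrt{-5 + X}$
$A = - \frac{1}{21} \approx -0.047619$
$\frac{- 74 A p{\left(7 \right)}}{D{\left(\left(71 + 249\right) - 299,-329 \right)}} = \frac{\left(-74\right) \left(- \frac{1}{21}\right) \sqrt{-5 + 7}}{-196 - 1316 \left(\left(71 + 249\right) - 299\right)} = \frac{\frac{74}{21} \sqrt{2}}{-196 - 1316 \left(320 - 299\right)} = \frac{\frac{74}{21} \sqrt{2}}{-196 - 27636} = \frac{\frac{74}{21} \sqrt{2}}{-27832} = \frac{74 \sqrt{2}}{21} \left(- \frac{1}{27832}\right) = - \frac{37 \sqrt{2}}{292236}$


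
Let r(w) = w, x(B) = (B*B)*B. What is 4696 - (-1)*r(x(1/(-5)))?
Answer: 586999/125 ≈ 4696.0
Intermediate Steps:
x(B) = B**3 (x(B) = B**2*B = B**3)
4696 - (-1)*r(x(1/(-5))) = 4696 - (-1)*(1/(-5))**3 = 4696 - (-1)*(-1/5)**3 = 4696 - (-1)*(-1)/125 = 4696 - 1*1/125 = 4696 - 1/125 = 586999/125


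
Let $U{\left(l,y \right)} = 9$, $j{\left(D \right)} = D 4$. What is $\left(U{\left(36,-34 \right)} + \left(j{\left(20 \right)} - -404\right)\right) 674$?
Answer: $332282$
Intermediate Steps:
$j{\left(D \right)} = 4 D$
$\left(U{\left(36,-34 \right)} + \left(j{\left(20 \right)} - -404\right)\right) 674 = \left(9 + \left(4 \cdot 20 - -404\right)\right) 674 = \left(9 + \left(80 + 404\right)\right) 674 = \left(9 + 484\right) 674 = 493 \cdot 674 = 332282$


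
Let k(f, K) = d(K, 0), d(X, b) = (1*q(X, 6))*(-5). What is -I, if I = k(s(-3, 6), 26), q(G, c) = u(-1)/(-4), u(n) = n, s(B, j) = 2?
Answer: 5/4 ≈ 1.2500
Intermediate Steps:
q(G, c) = 1/4 (q(G, c) = -1/(-4) = -1*(-1/4) = 1/4)
d(X, b) = -5/4 (d(X, b) = (1*(1/4))*(-5) = (1/4)*(-5) = -5/4)
k(f, K) = -5/4
I = -5/4 ≈ -1.2500
-I = -1*(-5/4) = 5/4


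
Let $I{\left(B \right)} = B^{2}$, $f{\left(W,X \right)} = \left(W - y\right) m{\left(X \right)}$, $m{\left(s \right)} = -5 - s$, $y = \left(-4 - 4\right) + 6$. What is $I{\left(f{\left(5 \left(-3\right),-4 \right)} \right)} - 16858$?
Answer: $-16689$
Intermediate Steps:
$y = -2$ ($y = -8 + 6 = -2$)
$f{\left(W,X \right)} = \left(-5 - X\right) \left(2 + W\right)$ ($f{\left(W,X \right)} = \left(W - -2\right) \left(-5 - X\right) = \left(W + 2\right) \left(-5 - X\right) = \left(2 + W\right) \left(-5 - X\right) = \left(-5 - X\right) \left(2 + W\right)$)
$I{\left(f{\left(5 \left(-3\right),-4 \right)} \right)} - 16858 = \left(- \left(2 + 5 \left(-3\right)\right) \left(5 - 4\right)\right)^{2} - 16858 = \left(\left(-1\right) \left(2 - 15\right) 1\right)^{2} - 16858 = \left(\left(-1\right) \left(-13\right) 1\right)^{2} - 16858 = 13^{2} - 16858 = 169 - 16858 = -16689$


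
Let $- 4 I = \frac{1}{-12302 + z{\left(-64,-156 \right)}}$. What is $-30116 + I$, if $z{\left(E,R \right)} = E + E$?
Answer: $- \frac{1497367519}{49720} \approx -30116.0$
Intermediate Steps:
$z{\left(E,R \right)} = 2 E$
$I = \frac{1}{49720}$ ($I = - \frac{1}{4 \left(-12302 + 2 \left(-64\right)\right)} = - \frac{1}{4 \left(-12302 - 128\right)} = - \frac{1}{4 \left(-12430\right)} = \left(- \frac{1}{4}\right) \left(- \frac{1}{12430}\right) = \frac{1}{49720} \approx 2.0113 \cdot 10^{-5}$)
$-30116 + I = -30116 + \frac{1}{49720} = - \frac{1497367519}{49720}$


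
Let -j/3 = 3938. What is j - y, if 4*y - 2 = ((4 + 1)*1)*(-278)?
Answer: -11467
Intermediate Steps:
y = -347 (y = 1/2 + (((4 + 1)*1)*(-278))/4 = 1/2 + ((5*1)*(-278))/4 = 1/2 + (5*(-278))/4 = 1/2 + (1/4)*(-1390) = 1/2 - 695/2 = -347)
j = -11814 (j = -3*3938 = -11814)
j - y = -11814 - 1*(-347) = -11814 + 347 = -11467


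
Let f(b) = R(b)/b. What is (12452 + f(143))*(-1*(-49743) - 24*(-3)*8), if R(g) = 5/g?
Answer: 12812774924007/20449 ≈ 6.2657e+8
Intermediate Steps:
f(b) = 5/b² (f(b) = (5/b)/b = 5/b²)
(12452 + f(143))*(-1*(-49743) - 24*(-3)*8) = (12452 + 5/143²)*(-1*(-49743) - 24*(-3)*8) = (12452 + 5*(1/20449))*(49743 + 72*8) = (12452 + 5/20449)*(49743 + 576) = (254630953/20449)*50319 = 12812774924007/20449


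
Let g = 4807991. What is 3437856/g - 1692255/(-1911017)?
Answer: 14706148069257/9188152536847 ≈ 1.6006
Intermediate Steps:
3437856/g - 1692255/(-1911017) = 3437856/4807991 - 1692255/(-1911017) = 3437856*(1/4807991) - 1692255*(-1/1911017) = 3437856/4807991 + 1692255/1911017 = 14706148069257/9188152536847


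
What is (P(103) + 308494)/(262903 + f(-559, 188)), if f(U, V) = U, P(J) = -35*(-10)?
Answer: 25737/21862 ≈ 1.1772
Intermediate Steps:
P(J) = 350
(P(103) + 308494)/(262903 + f(-559, 188)) = (350 + 308494)/(262903 - 559) = 308844/262344 = 308844*(1/262344) = 25737/21862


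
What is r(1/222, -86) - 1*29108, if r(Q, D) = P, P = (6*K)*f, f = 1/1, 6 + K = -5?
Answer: -29174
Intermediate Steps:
K = -11 (K = -6 - 5 = -11)
f = 1
P = -66 (P = (6*(-11))*1 = -66*1 = -66)
r(Q, D) = -66
r(1/222, -86) - 1*29108 = -66 - 1*29108 = -66 - 29108 = -29174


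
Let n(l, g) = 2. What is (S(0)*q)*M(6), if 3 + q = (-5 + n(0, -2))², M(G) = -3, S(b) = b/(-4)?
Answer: 0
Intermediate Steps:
S(b) = -b/4 (S(b) = b*(-¼) = -b/4)
q = 6 (q = -3 + (-5 + 2)² = -3 + (-3)² = -3 + 9 = 6)
(S(0)*q)*M(6) = (-¼*0*6)*(-3) = (0*6)*(-3) = 0*(-3) = 0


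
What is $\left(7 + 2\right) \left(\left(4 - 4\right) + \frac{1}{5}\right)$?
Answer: $\frac{9}{5} \approx 1.8$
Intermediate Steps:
$\left(7 + 2\right) \left(\left(4 - 4\right) + \frac{1}{5}\right) = 9 \left(0 + \frac{1}{5}\right) = 9 \cdot \frac{1}{5} = \frac{9}{5}$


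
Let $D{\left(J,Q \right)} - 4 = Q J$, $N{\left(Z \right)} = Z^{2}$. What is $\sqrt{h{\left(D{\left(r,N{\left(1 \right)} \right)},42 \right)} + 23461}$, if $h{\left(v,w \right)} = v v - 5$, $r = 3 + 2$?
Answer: $\sqrt{23537} \approx 153.42$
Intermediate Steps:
$r = 5$
$D{\left(J,Q \right)} = 4 + J Q$ ($D{\left(J,Q \right)} = 4 + Q J = 4 + J Q$)
$h{\left(v,w \right)} = -5 + v^{2}$ ($h{\left(v,w \right)} = v^{2} - 5 = -5 + v^{2}$)
$\sqrt{h{\left(D{\left(r,N{\left(1 \right)} \right)},42 \right)} + 23461} = \sqrt{\left(-5 + \left(4 + 5 \cdot 1^{2}\right)^{2}\right) + 23461} = \sqrt{\left(-5 + \left(4 + 5 \cdot 1\right)^{2}\right) + 23461} = \sqrt{\left(-5 + \left(4 + 5\right)^{2}\right) + 23461} = \sqrt{\left(-5 + 9^{2}\right) + 23461} = \sqrt{\left(-5 + 81\right) + 23461} = \sqrt{76 + 23461} = \sqrt{23537}$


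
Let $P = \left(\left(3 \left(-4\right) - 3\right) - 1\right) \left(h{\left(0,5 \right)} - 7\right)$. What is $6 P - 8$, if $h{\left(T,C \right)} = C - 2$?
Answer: $376$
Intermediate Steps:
$h{\left(T,C \right)} = -2 + C$ ($h{\left(T,C \right)} = C - 2 = -2 + C$)
$P = 64$ ($P = \left(\left(3 \left(-4\right) - 3\right) - 1\right) \left(\left(-2 + 5\right) - 7\right) = \left(\left(-12 - 3\right) - 1\right) \left(3 - 7\right) = \left(-15 - 1\right) \left(-4\right) = \left(-16\right) \left(-4\right) = 64$)
$6 P - 8 = 6 \cdot 64 - 8 = 384 - 8 = 376$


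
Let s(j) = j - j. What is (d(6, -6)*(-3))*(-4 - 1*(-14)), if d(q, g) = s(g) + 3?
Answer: -90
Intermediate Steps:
s(j) = 0
d(q, g) = 3 (d(q, g) = 0 + 3 = 3)
(d(6, -6)*(-3))*(-4 - 1*(-14)) = (3*(-3))*(-4 - 1*(-14)) = -9*(-4 + 14) = -9*10 = -90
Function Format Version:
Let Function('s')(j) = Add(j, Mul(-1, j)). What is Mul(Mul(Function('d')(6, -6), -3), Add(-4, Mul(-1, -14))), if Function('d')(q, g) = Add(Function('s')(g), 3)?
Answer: -90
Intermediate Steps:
Function('s')(j) = 0
Function('d')(q, g) = 3 (Function('d')(q, g) = Add(0, 3) = 3)
Mul(Mul(Function('d')(6, -6), -3), Add(-4, Mul(-1, -14))) = Mul(Mul(3, -3), Add(-4, Mul(-1, -14))) = Mul(-9, Add(-4, 14)) = Mul(-9, 10) = -90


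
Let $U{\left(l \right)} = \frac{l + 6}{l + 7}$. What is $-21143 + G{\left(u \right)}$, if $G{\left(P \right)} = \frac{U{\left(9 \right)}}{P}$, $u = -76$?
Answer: $- \frac{25709903}{1216} \approx -21143.0$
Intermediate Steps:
$U{\left(l \right)} = \frac{6 + l}{7 + l}$
$G{\left(P \right)} = \frac{15}{16 P}$ ($G{\left(P \right)} = \frac{\frac{1}{7 + 9} \left(6 + 9\right)}{P} = \frac{\frac{1}{16} \cdot 15}{P} = \frac{15}{16 P}$)
$-21143 + G{\left(u \right)} = -21143 + \frac{15}{16 \left(-76\right)} = -21143 + \frac{15}{16} \left(- \frac{1}{76}\right) = -21143 - \frac{15}{1216} = - \frac{25709903}{1216}$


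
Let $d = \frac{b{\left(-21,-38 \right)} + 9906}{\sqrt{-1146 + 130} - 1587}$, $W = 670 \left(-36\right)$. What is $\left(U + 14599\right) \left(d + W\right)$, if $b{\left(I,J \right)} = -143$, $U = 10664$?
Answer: $- \frac{1535684315538303}{2519585} - \frac{493285338 i \sqrt{254}}{2519585} \approx -6.095 \cdot 10^{8} - 3120.2 i$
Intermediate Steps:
$W = -24120$
$d = \frac{9763}{-1587 + 2 i \sqrt{254}}$ ($d = \frac{-143 + 9906}{\sqrt{-1146 + 130} - 1587} = \frac{9763}{\sqrt{-1016} - 1587} = \frac{9763}{2 i \sqrt{254} - 1587} = \frac{9763}{-1587 + 2 i \sqrt{254}} \approx -6.1494 - 0.12351 i$)
$\left(U + 14599\right) \left(d + W\right) = \left(10664 + 14599\right) \left(\left(- \frac{15493881}{2519585} - \frac{19526 i \sqrt{254}}{2519585}\right) - 24120\right) = 25263 \left(- \frac{60787884081}{2519585} - \frac{19526 i \sqrt{254}}{2519585}\right) = - \frac{1535684315538303}{2519585} - \frac{493285338 i \sqrt{254}}{2519585}$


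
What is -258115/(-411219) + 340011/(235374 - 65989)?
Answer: 183539792684/69654330315 ≈ 2.6350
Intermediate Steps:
-258115/(-411219) + 340011/(235374 - 65989) = -258115*(-1/411219) + 340011/169385 = 258115/411219 + 340011*(1/169385) = 258115/411219 + 340011/169385 = 183539792684/69654330315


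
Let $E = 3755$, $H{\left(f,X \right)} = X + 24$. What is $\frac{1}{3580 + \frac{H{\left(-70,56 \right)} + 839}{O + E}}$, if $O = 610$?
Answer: $\frac{4365}{15627619} \approx 0.00027931$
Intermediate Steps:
$H{\left(f,X \right)} = 24 + X$
$\frac{1}{3580 + \frac{H{\left(-70,56 \right)} + 839}{O + E}} = \frac{1}{3580 + \frac{\left(24 + 56\right) + 839}{610 + 3755}} = \frac{1}{3580 + \frac{80 + 839}{4365}} = \frac{1}{3580 + 919 \cdot \frac{1}{4365}} = \frac{1}{3580 + \frac{919}{4365}} = \frac{1}{\frac{15627619}{4365}} = \frac{4365}{15627619}$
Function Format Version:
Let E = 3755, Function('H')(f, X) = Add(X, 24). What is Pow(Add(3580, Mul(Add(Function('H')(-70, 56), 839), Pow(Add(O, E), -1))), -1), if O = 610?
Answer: Rational(4365, 15627619) ≈ 0.00027931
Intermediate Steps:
Function('H')(f, X) = Add(24, X)
Pow(Add(3580, Mul(Add(Function('H')(-70, 56), 839), Pow(Add(O, E), -1))), -1) = Pow(Add(3580, Mul(Add(Add(24, 56), 839), Pow(Add(610, 3755), -1))), -1) = Pow(Add(3580, Mul(Add(80, 839), Pow(4365, -1))), -1) = Pow(Add(3580, Mul(919, Rational(1, 4365))), -1) = Pow(Add(3580, Rational(919, 4365)), -1) = Pow(Rational(15627619, 4365), -1) = Rational(4365, 15627619)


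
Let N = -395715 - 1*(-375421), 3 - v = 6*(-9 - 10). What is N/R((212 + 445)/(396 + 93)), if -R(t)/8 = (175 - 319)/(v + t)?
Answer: -32622605/15648 ≈ -2084.8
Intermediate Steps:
v = 117 (v = 3 - 6*(-9 - 10) = 3 - 6*(-19) = 3 - 1*(-114) = 3 + 114 = 117)
R(t) = 1152/(117 + t) (R(t) = -8*(175 - 319)/(117 + t) = -(-1152)/(117 + t) = 1152/(117 + t))
N = -20294 (N = -395715 + 375421 = -20294)
N/R((212 + 445)/(396 + 93)) = -(131911/64 + 10147*(212 + 445)/(576*(396 + 93))) = -20294/(1152/(117 + 657/489)) = -20294/(1152/(117 + 657*(1/489))) = -20294/(1152/(117 + 219/163)) = -20294/(1152/(19290/163)) = -20294/(1152*(163/19290)) = -20294/31296/3215 = -20294*3215/31296 = -32622605/15648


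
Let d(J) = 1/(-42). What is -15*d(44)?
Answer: 5/14 ≈ 0.35714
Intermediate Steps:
d(J) = -1/42
-15*d(44) = -15*(-1/42) = 5/14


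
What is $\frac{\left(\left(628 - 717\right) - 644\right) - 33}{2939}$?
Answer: $- \frac{766}{2939} \approx -0.26063$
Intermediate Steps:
$\frac{\left(\left(628 - 717\right) - 644\right) - 33}{2939} = \left(\left(-89 - 644\right) - 33\right) \frac{1}{2939} = \left(-733 - 33\right) \frac{1}{2939} = \left(-766\right) \frac{1}{2939} = - \frac{766}{2939}$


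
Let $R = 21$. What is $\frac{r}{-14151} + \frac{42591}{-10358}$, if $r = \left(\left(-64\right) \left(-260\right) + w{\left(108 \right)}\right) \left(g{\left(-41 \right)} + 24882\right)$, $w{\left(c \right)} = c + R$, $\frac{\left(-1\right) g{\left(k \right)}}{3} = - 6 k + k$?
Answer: $- \frac{1405206021625}{48858686} \approx -28761.0$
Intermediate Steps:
$g{\left(k \right)} = 15 k$ ($g{\left(k \right)} = - 3 \left(- 6 k + k\right) = - 3 \left(- 5 k\right) = 15 k$)
$w{\left(c \right)} = 21 + c$ ($w{\left(c \right)} = c + 21 = 21 + c$)
$r = 406933323$ ($r = \left(\left(-64\right) \left(-260\right) + \left(21 + 108\right)\right) \left(15 \left(-41\right) + 24882\right) = \left(16640 + 129\right) \left(-615 + 24882\right) = 16769 \cdot 24267 = 406933323$)
$\frac{r}{-14151} + \frac{42591}{-10358} = \frac{406933323}{-14151} + \frac{42591}{-10358} = 406933323 \left(- \frac{1}{14151}\right) + 42591 \left(- \frac{1}{10358}\right) = - \frac{135644441}{4717} - \frac{42591}{10358} = - \frac{1405206021625}{48858686}$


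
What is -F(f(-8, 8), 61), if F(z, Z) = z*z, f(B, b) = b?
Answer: -64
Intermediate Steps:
F(z, Z) = z²
-F(f(-8, 8), 61) = -1*8² = -1*64 = -64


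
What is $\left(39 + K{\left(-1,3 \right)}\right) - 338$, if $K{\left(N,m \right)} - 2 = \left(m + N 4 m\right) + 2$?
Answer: $-304$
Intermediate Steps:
$K{\left(N,m \right)} = 4 + m + 4 N m$ ($K{\left(N,m \right)} = 2 + \left(\left(m + N 4 m\right) + 2\right) = 2 + \left(\left(m + 4 N m\right) + 2\right) = 2 + \left(2 + m + 4 N m\right) = 4 + m + 4 N m$)
$\left(39 + K{\left(-1,3 \right)}\right) - 338 = \left(39 + \left(4 + 3 + 4 \left(-1\right) 3\right)\right) - 338 = \left(39 + \left(4 + 3 - 12\right)\right) - 338 = \left(39 - 5\right) - 338 = 34 - 338 = -304$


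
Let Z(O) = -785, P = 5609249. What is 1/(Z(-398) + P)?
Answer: 1/5608464 ≈ 1.7830e-7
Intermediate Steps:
1/(Z(-398) + P) = 1/(-785 + 5609249) = 1/5608464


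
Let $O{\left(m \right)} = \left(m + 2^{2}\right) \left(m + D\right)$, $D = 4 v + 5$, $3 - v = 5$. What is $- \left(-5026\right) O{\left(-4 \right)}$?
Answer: $0$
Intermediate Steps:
$v = -2$ ($v = 3 - 5 = -2$)
$D = -3$ ($D = 4 \left(-2\right) + 5 = -8 + 5 = -3$)
$O{\left(m \right)} = \left(-3 + m\right) \left(4 + m\right)$ ($O{\left(m \right)} = \left(m + 2^{2}\right) \left(m - 3\right) = \left(m + 4\right) \left(-3 + m\right) = \left(4 + m\right) \left(-3 + m\right) = \left(-3 + m\right) \left(4 + m\right)$)
$- \left(-5026\right) O{\left(-4 \right)} = - \left(-5026\right) \left(-12 - 4 + \left(-4\right)^{2}\right) = - \left(-5026\right) \left(-12 - 4 + 16\right) = - \left(-5026\right) 0 = \left(-1\right) 0 = 0$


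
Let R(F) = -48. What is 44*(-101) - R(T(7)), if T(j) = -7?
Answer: -4396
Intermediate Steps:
44*(-101) - R(T(7)) = 44*(-101) - 1*(-48) = -4444 + 48 = -4396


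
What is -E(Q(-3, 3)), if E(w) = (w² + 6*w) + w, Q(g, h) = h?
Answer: -30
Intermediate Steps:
E(w) = w² + 7*w
-E(Q(-3, 3)) = -3*(7 + 3) = -3*10 = -1*30 = -30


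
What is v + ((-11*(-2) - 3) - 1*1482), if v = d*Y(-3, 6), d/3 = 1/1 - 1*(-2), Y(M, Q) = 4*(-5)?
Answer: -1643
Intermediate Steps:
Y(M, Q) = -20
d = 9 (d = 3*(1/1 - 1*(-2)) = 3*(1 + 2) = 3*3 = 9)
v = -180 (v = 9*(-20) = -180)
v + ((-11*(-2) - 3) - 1*1482) = -180 + ((-11*(-2) - 3) - 1*1482) = -180 + ((22 - 3) - 1482) = -180 + (19 - 1482) = -180 - 1463 = -1643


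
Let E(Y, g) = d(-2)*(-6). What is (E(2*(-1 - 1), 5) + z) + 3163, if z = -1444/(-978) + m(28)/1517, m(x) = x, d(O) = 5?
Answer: 2325209095/741813 ≈ 3134.5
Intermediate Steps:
E(Y, g) = -30 (E(Y, g) = 5*(-6) = -30)
z = 1108966/741813 (z = -1444/(-978) + 28/1517 = -1444*(-1/978) + 28*(1/1517) = 722/489 + 28/1517 = 1108966/741813 ≈ 1.4949)
(E(2*(-1 - 1), 5) + z) + 3163 = (-30 + 1108966/741813) + 3163 = -21145424/741813 + 3163 = 2325209095/741813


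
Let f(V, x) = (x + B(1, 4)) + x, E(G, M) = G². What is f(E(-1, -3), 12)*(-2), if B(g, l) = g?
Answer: -50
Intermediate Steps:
f(V, x) = 1 + 2*x (f(V, x) = (x + 1) + x = (1 + x) + x = 1 + 2*x)
f(E(-1, -3), 12)*(-2) = (1 + 2*12)*(-2) = (1 + 24)*(-2) = 25*(-2) = -50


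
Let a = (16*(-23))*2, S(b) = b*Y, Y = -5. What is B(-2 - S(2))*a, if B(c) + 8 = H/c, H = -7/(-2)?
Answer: 5566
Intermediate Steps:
S(b) = -5*b (S(b) = b*(-5) = -5*b)
H = 7/2 (H = -7*(-½) = 7/2 ≈ 3.5000)
a = -736 (a = -368*2 = -736)
B(c) = -8 + 7/(2*c)
B(-2 - S(2))*a = (-8 + 7/(2*(-2 - (-5)*2)))*(-736) = (-8 + 7/(2*(-2 - 1*(-10))))*(-736) = (-8 + 7/(2*(-2 + 10)))*(-736) = (-8 + (7/2)/8)*(-736) = (-8 + (7/2)*(⅛))*(-736) = (-8 + 7/16)*(-736) = -121/16*(-736) = 5566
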